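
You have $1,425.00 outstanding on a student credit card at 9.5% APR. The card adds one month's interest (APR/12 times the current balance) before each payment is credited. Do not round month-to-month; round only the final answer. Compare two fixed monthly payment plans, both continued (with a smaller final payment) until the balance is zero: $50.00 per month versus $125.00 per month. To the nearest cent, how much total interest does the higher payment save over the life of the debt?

Monthly rate r = 9.5%/12 = 0.791667% = 0.00791667.
At $50.00/mo: n = ⌈−ln(1 − rB₀/P)/ln(1+r)⌉ = 33 payments (last $21.37); total interest = total paid − $1,425.00 = $196.37.
At $125.00/mo: 12 payments (last $124.36); total interest $74.36.
Interest saved = $196.37 − $74.36 = $122.01.

$122.01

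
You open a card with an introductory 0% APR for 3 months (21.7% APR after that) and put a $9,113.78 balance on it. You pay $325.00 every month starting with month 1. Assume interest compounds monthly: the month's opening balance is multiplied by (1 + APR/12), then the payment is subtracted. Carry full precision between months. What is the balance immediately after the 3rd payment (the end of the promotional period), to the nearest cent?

Promo months 1–3 at r₀ = 0%/12 = 0; months 4+ at r₁ = 21.7%/12 = 0.0180833.
After month 3 (no interest yet): B = $9,113.78 − 3·$325.00 = $8,138.78.

$8,138.78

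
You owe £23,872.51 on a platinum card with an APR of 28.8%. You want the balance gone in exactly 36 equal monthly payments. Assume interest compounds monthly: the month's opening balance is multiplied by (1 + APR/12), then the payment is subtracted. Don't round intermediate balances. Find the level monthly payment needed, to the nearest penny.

£997.80

Monthly rate r = 28.8%/12 = 2.4% = 0.024.
Level-payment amortization: P = B₀·r / (1 − (1+r)^(−n)) = 23872.51·0.024 / (1 − 1.024^(−36)).
Denominator 1 − (1+r)^(−36) = 0.574204016.
P = 572.94 / 0.574204016 ≈ 997.80.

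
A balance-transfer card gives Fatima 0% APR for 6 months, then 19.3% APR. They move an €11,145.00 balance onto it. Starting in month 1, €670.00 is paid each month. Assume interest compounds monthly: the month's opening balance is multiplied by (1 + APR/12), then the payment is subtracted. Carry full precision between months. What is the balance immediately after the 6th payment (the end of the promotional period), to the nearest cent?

Promo months 1–6 at r₀ = 0%/12 = 0; months 7+ at r₁ = 19.3%/12 = 0.0160833.
After month 6 (no interest yet): B = €11,145.00 − 6·€670.00 = €7,125.00.

€7,125.00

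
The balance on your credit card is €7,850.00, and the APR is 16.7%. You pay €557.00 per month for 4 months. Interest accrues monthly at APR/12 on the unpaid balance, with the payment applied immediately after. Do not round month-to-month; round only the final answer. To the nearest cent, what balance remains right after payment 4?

Monthly rate r = 16.7%/12 = 1.39167% = 0.0139167.
Each month: B ← B·(1+r) − €557.00.
Month 1: interest €109.25; balance after payment €7,402.25.
Month 2: interest €103.01; balance after payment €6,948.26.
Month 3: interest €96.70; balance after payment €6,487.96.
Month 4: interest €90.29; balance after payment €6,021.25.

€6,021.25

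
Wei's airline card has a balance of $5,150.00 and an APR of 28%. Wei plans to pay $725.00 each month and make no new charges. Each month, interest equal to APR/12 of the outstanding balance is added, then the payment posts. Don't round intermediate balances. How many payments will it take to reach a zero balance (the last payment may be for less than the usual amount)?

8 months

Monthly rate r = 28%/12 = 2.33333% = 0.0233333.
Recurrence: B ← B·(1+r) − $725.00.
Month 1: interest $120.17; balance after payment $4,545.17.
Month 2: interest $106.05; balance after payment $3,926.22.
Closed form: n = −ln(1 − rB₀/P)/ln(1+r) = −ln(0.83425)/ln(1.02333) ≈ 7.857, so the balance reaches zero during payment 8.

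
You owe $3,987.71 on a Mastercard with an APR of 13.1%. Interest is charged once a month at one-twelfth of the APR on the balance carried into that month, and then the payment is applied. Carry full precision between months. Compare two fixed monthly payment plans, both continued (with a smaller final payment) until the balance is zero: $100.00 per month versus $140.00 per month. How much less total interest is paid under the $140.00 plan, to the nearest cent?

Monthly rate r = 13.1%/12 = 1.09167% = 0.0109167.
At $100.00/mo: n = ⌈−ln(1 − rB₀/P)/ln(1+r)⌉ = 53 payments (last $63.81); total interest = total paid − $3,987.71 = $1,276.10.
At $140.00/mo: 35 payments (last $42.47); total interest $814.76.
Interest saved = $1,276.10 − $814.76 = $461.34.

$461.34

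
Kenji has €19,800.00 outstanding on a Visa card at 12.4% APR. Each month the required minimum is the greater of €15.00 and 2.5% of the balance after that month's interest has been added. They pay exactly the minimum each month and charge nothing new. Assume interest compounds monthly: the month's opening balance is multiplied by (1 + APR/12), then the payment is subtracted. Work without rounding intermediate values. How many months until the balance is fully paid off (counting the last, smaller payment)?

285 months

Monthly rate r = 12.4%/12 = 1.03333% = 0.0103333.
While 2.5% of the post-interest balance exceeds €15.00, each month B ← (B·(1+r))·(1 − 0.025), i.e. B shrinks by the factor (1+r)·0.975 = 0.98507.
This holds for months 1–234. Entering month 235 the balance is €586.79; 2.5% of the post-interest balance is now below €15.00, so the flat €15.00 minimum applies from here.
From month 235 a fixed €15.00 at rate r clears €586.79 in 51 more payments. Total: 234 + 51 = 285 months.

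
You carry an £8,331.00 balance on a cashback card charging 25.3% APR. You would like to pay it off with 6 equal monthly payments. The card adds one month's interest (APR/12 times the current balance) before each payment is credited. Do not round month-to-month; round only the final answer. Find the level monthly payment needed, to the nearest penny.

Monthly rate r = 25.3%/12 = 2.10833% = 0.0210833.
Level-payment amortization: P = B₀·r / (1 − (1+r)^(−n)) = 8331.00·0.0210833 / (1 − 1.02108^(−6)).
Denominator 1 − (1+r)^(−6) = 0.117666283.
P = 175.645 / 0.117666283 ≈ 1492.74.

£1,492.74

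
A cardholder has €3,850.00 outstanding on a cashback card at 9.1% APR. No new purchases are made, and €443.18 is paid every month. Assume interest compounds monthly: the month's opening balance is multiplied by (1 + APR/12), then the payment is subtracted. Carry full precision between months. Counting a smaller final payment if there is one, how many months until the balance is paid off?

Monthly rate r = 9.1%/12 = 0.758333% = 0.00758333.
Recurrence: B ← B·(1+r) − €443.18.
Month 1: interest €29.20; balance after payment €3,436.02.
Month 2: interest €26.06; balance after payment €3,018.89.
Closed form: n = −ln(1 − rB₀/P)/ln(1+r) = −ln(0.93412)/ln(1.00758) ≈ 9.021, so the balance reaches zero during payment 10.

10 months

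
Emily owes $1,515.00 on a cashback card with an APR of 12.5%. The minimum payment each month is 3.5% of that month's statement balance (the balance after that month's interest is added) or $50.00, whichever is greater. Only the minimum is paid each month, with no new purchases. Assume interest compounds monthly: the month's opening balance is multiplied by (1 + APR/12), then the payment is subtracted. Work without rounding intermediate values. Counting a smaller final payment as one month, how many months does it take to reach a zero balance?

Monthly rate r = 12.5%/12 = 1.04167% = 0.0104167.
While 3.5% of the post-interest balance exceeds $50.00, each month B ← (B·(1+r))·(1 − 0.035), i.e. B shrinks by the factor (1+r)·0.965 = 0.97505.
This holds for months 1–3. Entering month 4 the balance is $1,404.42; 3.5% of the post-interest balance is now below $50.00, so the flat $50.00 minimum applies from here.
From month 4 a fixed $50.00 at rate r clears $1,404.42 in 34 more payments. Total: 3 + 34 = 37 months.

37 months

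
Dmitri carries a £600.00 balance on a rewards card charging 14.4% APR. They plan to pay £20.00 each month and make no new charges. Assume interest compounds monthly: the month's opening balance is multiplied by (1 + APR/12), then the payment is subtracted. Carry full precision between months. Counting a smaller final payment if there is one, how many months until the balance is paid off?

Monthly rate r = 14.4%/12 = 1.2% = 0.012.
Recurrence: B ← B·(1+r) − £20.00.
Month 1: interest £7.20; balance after payment £587.20.
Month 2: interest £7.05; balance after payment £574.25.
Closed form: n = −ln(1 − rB₀/P)/ln(1+r) = −ln(0.64)/ln(1.012) ≈ 37.413, so the balance reaches zero during payment 38.

38 payments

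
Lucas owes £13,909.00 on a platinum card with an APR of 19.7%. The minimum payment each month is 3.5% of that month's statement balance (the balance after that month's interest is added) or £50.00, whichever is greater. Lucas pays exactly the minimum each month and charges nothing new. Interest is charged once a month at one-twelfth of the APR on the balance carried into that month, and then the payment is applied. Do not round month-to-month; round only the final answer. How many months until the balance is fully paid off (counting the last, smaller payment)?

157 months

Monthly rate r = 19.7%/12 = 1.64167% = 0.0164167.
While 3.5% of the post-interest balance exceeds £50.00, each month B ← (B·(1+r))·(1 − 0.035), i.e. B shrinks by the factor (1+r)·0.965 = 0.98084.
This holds for months 1–119. Entering month 120 the balance is £1,391.83; 3.5% of the post-interest balance is now below £50.00, so the flat £50.00 minimum applies from here.
From month 120 a fixed £50.00 at rate r clears £1,391.83 in 38 more payments. Total: 119 + 38 = 157 months.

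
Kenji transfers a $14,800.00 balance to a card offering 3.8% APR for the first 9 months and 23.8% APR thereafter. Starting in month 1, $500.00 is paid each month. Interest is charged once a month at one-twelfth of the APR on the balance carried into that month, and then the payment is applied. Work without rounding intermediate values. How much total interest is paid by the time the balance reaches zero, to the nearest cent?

$3,710.80

Promo months 1–9 at r₀ = 3.8%/12 = 0.00316667; months 10+ at r₁ = 23.8%/12 = 0.0198333.
After month 9: iterate B ← B·(1+r₀) − $500.00 for 9 months → $10,669.76.
Then at r₁ with $500.00/mo: n₂ = −ln(1 − r₁·B/P)/ln(1+r₁) ≈ 28.02 → 29 more payments.
Total paid = 37·$500.00 + $10.80 = $18,510.80; interest = $18,510.80 − $14,800.00 = $3,710.80.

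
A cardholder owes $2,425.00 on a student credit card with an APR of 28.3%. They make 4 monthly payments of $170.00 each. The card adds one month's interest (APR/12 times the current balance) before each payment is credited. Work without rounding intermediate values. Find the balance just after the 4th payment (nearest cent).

$1,957.54

Monthly rate r = 28.3%/12 = 2.35833% = 0.0235833.
Each month: B ← B·(1+r) − $170.00.
Month 1: interest $57.19; balance after payment $2,312.19.
Month 2: interest $54.53; balance after payment $2,196.72.
Month 3: interest $51.81; balance after payment $2,078.52.
Month 4: interest $49.02; balance after payment $1,957.54.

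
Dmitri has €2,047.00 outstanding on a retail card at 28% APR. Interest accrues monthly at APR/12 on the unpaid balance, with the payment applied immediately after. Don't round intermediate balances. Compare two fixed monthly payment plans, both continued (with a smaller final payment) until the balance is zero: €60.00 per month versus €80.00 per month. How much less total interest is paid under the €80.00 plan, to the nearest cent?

Monthly rate r = 28%/12 = 2.33333% = 0.0233333.
At €60.00/mo: n = ⌈−ln(1 − rB₀/P)/ln(1+r)⌉ = 69 payments (last €55.89); total interest = total paid − €2,047.00 = €2,088.89.
At €80.00/mo: 40 payments (last €32.74); total interest €1,105.74.
Interest saved = €2,088.89 − €1,105.74 = €983.15.

€983.15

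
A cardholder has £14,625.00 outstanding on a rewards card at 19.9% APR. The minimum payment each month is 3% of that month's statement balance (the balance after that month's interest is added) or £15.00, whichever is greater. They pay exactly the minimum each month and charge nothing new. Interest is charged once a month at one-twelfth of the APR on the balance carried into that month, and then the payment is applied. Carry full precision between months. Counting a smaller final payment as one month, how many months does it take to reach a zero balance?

Monthly rate r = 19.9%/12 = 1.65833% = 0.0165833.
While 3% of the post-interest balance exceeds £15.00, each month B ← (B·(1+r))·(1 − 0.03), i.e. B shrinks by the factor (1+r)·0.97 = 0.98609.
This holds for months 1–243. Entering month 244 the balance is £485.71; 3% of the post-interest balance is now below £15.00, so the flat £15.00 minimum applies from here.
From month 244 a fixed £15.00 at rate r clears £485.71 in 47 more payments. Total: 243 + 47 = 290 months.

290 months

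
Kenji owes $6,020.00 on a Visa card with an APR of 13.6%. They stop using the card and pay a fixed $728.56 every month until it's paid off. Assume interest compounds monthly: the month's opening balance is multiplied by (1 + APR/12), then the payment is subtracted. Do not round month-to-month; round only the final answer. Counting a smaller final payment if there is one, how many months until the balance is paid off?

Monthly rate r = 13.6%/12 = 1.13333% = 0.0113333.
Recurrence: B ← B·(1+r) − $728.56.
Month 1: interest $68.23; balance after payment $5,359.67.
Month 2: interest $60.74; balance after payment $4,691.85.
Closed form: n = −ln(1 − rB₀/P)/ln(1+r) = −ln(0.90635)/ln(1.01133) ≈ 8.725, so the balance reaches zero during payment 9.

9 months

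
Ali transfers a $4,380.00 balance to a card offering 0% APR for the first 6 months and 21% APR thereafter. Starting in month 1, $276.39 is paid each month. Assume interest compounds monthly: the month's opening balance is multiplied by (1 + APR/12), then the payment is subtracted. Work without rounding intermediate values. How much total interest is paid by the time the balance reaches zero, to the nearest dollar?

$292

Promo months 1–6 at r₀ = 0%/12 = 0; months 7+ at r₁ = 21%/12 = 0.0175.
After month 6 (no interest yet): B = $4,380.00 − 6·$276.39 = $2,721.66.
Then at r₁ with $276.39/mo: n₂ = −ln(1 − r₁·B/P)/ln(1+r₁) ≈ 10.90 → 11 more payments.
Total paid = 16·$276.39 + $249.52 = $4,671.76; interest = $4,671.76 − $4,380.00 = $291.76.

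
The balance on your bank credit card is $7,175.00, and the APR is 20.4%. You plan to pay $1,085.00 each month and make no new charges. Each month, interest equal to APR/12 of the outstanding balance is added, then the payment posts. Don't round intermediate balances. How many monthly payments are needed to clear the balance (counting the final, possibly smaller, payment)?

Monthly rate r = 20.4%/12 = 1.7% = 0.017.
Recurrence: B ← B·(1+r) − $1,085.00.
Month 1: interest $121.97; balance after payment $6,211.98.
Month 2: interest $105.60; balance after payment $5,232.58.
Closed form: n = −ln(1 − rB₀/P)/ln(1+r) = −ln(0.88758)/ln(1.017) ≈ 7.075, so the balance reaches zero during payment 8.

8 payments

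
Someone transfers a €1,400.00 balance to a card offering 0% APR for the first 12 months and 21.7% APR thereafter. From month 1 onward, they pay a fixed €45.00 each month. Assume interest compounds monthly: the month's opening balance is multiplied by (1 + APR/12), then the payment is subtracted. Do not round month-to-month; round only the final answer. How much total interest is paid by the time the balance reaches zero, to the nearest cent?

Promo months 1–12 at r₀ = 0%/12 = 0; months 13+ at r₁ = 21.7%/12 = 0.0180833.
After month 12 (no interest yet): B = €1,400.00 − 12·€45.00 = €860.00.
Then at r₁ with €45.00/mo: n₂ = −ln(1 − r₁·B/P)/ln(1+r₁) ≈ 23.66 → 24 more payments.
Total paid = 35·€45.00 + €29.78 = €1,604.78; interest = €1,604.78 − €1,400.00 = €204.78.

€204.78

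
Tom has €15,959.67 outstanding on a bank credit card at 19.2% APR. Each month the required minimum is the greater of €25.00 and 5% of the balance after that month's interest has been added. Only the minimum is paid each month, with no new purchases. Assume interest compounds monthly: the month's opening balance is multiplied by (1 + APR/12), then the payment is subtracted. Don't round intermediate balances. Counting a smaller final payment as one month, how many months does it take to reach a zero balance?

123 months

Monthly rate r = 19.2%/12 = 1.6% = 0.016.
While 5% of the post-interest balance exceeds €25.00, each month B ← (B·(1+r))·(1 − 0.05), i.e. B shrinks by the factor (1+r)·0.95 = 0.9652.
This holds for months 1–99. Entering month 100 the balance is €478.78; 5% of the post-interest balance is now below €25.00, so the flat €25.00 minimum applies from here.
From month 100 a fixed €25.00 at rate r clears €478.78 in 24 more payments. Total: 99 + 24 = 123 months.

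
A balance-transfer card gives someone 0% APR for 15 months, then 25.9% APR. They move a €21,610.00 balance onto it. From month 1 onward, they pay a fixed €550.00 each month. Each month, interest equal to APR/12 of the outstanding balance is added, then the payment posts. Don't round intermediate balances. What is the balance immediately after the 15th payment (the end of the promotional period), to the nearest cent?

€13,360.00

Promo months 1–15 at r₀ = 0%/12 = 0; months 16+ at r₁ = 25.9%/12 = 0.0215833.
After month 15 (no interest yet): B = €21,610.00 − 15·€550.00 = €13,360.00.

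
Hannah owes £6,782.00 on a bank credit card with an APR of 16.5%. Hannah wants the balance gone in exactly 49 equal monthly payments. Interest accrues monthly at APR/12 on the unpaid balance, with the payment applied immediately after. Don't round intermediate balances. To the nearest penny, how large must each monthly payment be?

Monthly rate r = 16.5%/12 = 1.375% = 0.01375.
Level-payment amortization: P = B₀·r / (1 − (1+r)^(−n)) = 6782.00·0.01375 / (1 − 1.01375^(−49)).
Denominator 1 − (1+r)^(−49) = 0.487861404.
P = 93.2525 / 0.487861404 ≈ 191.15.

£191.15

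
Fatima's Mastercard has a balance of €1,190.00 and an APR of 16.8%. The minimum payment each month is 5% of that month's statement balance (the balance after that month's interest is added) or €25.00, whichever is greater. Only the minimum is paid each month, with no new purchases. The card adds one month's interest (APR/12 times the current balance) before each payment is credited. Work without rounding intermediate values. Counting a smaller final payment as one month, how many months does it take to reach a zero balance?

47 months

Monthly rate r = 16.8%/12 = 1.4% = 0.014.
While 5% of the post-interest balance exceeds €25.00, each month B ← (B·(1+r))·(1 − 0.05), i.e. B shrinks by the factor (1+r)·0.95 = 0.9633.
This holds for months 1–24. Entering month 25 the balance is €485.09; 5% of the post-interest balance is now below €25.00, so the flat €25.00 minimum applies from here.
From month 25 a fixed €25.00 at rate r clears €485.09 in 23 more payments. Total: 24 + 23 = 47 months.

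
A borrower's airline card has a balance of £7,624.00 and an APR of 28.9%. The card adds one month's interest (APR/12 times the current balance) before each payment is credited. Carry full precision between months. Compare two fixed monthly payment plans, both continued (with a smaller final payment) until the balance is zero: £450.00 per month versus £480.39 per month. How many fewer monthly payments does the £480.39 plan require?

Monthly rate r = 28.9%/12 = 2.40833% = 0.0240833.
At £450.00/mo: n = ⌈−ln(1 − rB₀/P)/ln(1+r)⌉ = 23 payments (last £14.10); total interest = total paid − £7,624.00 = £2,290.10.
At £480.39/mo: 21 payments (last £115.16); total interest £2,098.96.
Payments saved = 23 − 21 = 2.

2 fewer payments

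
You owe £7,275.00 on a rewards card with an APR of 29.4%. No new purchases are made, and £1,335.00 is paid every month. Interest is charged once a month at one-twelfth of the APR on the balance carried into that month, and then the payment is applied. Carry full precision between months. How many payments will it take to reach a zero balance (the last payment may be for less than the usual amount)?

Monthly rate r = 29.4%/12 = 2.45% = 0.0245.
Recurrence: B ← B·(1+r) − £1,335.00.
Month 1: interest £178.24; balance after payment £6,118.24.
Month 2: interest £149.90; balance after payment £4,933.13.
Month 3: interest £120.86; balance after payment £3,719.00.
Month 4: interest £91.12; balance after payment £2,475.11.
Month 5: interest £60.64; balance after payment £1,200.75.
Month 6: interest £29.42; balance after payment £0.00.

6 payments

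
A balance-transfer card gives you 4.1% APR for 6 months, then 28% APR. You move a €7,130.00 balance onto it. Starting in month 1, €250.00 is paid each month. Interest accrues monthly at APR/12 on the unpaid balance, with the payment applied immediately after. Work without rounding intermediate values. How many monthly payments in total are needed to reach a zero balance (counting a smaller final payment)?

40 payments

Promo months 1–6 at r₀ = 4.1%/12 = 0.00341667; months 7+ at r₁ = 28%/12 = 0.0233333.
After month 6: iterate B ← B·(1+r₀) − €250.00 for 6 months → €5,764.55.
Then at r₁ with €250.00/mo: n₂ = −ln(1 − r₁·B/P)/ln(1+r₁) ≈ 33.48 → 34 more payments.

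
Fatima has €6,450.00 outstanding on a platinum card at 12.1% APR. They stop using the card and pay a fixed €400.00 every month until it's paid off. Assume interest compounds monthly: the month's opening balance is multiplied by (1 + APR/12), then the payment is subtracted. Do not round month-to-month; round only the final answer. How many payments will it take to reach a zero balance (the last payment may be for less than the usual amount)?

Monthly rate r = 12.1%/12 = 1.00833% = 0.0100833.
Recurrence: B ← B·(1+r) − €400.00.
Month 1: interest €65.04; balance after payment €6,115.04.
Month 2: interest €61.66; balance after payment €5,776.70.
Closed form: n = −ln(1 − rB₀/P)/ln(1+r) = −ln(0.83741)/ln(1.01008) ≈ 17.687, so the balance reaches zero during payment 18.

18 payments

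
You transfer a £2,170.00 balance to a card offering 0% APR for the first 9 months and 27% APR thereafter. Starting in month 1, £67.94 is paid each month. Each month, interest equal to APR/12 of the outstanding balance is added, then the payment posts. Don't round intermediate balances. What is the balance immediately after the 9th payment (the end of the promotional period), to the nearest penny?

£1,558.54

Promo months 1–9 at r₀ = 0%/12 = 0; months 10+ at r₁ = 27%/12 = 0.0225.
After month 9 (no interest yet): B = £2,170.00 − 9·£67.94 = £1,558.54.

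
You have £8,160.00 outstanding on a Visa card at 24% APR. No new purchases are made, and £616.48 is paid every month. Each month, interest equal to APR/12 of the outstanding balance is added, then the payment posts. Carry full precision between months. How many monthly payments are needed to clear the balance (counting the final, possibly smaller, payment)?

16 payments

Monthly rate r = 24%/12 = 2% = 0.02.
Recurrence: B ← B·(1+r) − £616.48.
Month 1: interest £163.20; balance after payment £7,706.72.
Month 2: interest £154.13; balance after payment £7,244.37.
Closed form: n = −ln(1 − rB₀/P)/ln(1+r) = −ln(0.73527)/ln(1.02) ≈ 15.529, so the balance reaches zero during payment 16.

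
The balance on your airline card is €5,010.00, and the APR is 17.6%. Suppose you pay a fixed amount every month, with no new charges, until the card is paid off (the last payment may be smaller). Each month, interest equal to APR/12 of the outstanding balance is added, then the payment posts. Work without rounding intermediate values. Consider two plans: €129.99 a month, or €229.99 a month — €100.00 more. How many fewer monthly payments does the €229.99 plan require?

31 fewer payments

Monthly rate r = 17.6%/12 = 1.46667% = 0.0146667.
At €129.99/mo: n = ⌈−ln(1 − rB₀/P)/ln(1+r)⌉ = 58 payments (last €27.94); total interest = total paid − €5,010.00 = €2,427.37.
At €229.99/mo: 27 payments (last €100.75); total interest €1,070.49.
Payments saved = 58 − 27 = 31.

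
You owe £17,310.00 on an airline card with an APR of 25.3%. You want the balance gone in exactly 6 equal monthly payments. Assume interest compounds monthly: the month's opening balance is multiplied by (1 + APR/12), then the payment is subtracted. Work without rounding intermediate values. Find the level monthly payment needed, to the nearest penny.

Monthly rate r = 25.3%/12 = 2.10833% = 0.0210833.
Level-payment amortization: P = B₀·r / (1 − (1+r)^(−n)) = 17310.00·0.0210833 / (1 − 1.02108^(−6)).
Denominator 1 − (1+r)^(−6) = 0.117666283.
P = 364.952 / 0.117666283 ≈ 3101.59.

£3,101.59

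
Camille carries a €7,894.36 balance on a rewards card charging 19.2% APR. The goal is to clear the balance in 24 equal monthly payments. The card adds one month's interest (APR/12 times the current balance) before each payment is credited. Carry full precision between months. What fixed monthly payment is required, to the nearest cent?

Monthly rate r = 19.2%/12 = 1.6% = 0.016.
Level-payment amortization: P = B₀·r / (1 − (1+r)^(−n)) = 7894.36·0.016 / (1 − 1.016^(−24)).
Denominator 1 − (1+r)^(−24) = 0.316795042.
P = 126.31 / 0.316795042 ≈ 398.71.

€398.71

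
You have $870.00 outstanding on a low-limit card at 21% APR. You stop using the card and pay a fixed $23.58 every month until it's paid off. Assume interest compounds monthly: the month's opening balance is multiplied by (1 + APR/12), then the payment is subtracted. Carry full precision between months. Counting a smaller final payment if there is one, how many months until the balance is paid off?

60 payments

Monthly rate r = 21%/12 = 1.75% = 0.0175.
Recurrence: B ← B·(1+r) − $23.58.
Month 1: interest $15.23; balance after payment $861.64.
Month 2: interest $15.08; balance after payment $853.14.
Closed form: n = −ln(1 − rB₀/P)/ln(1+r) = −ln(0.35433)/ln(1.0175) ≈ 59.805, so the balance reaches zero during payment 60.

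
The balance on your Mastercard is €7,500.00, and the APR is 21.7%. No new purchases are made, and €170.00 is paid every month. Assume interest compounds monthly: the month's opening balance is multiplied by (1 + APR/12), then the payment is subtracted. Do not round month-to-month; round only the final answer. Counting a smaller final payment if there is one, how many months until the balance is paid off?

Monthly rate r = 21.7%/12 = 1.80833% = 0.0180833.
Recurrence: B ← B·(1+r) − €170.00.
Month 1: interest €135.62; balance after payment €7,465.62.
Month 2: interest €135.00; balance after payment €7,430.63.
Closed form: n = −ln(1 − rB₀/P)/ln(1+r) = −ln(0.20221)/ln(1.01808) ≈ 89.191, so the balance reaches zero during payment 90.

90 months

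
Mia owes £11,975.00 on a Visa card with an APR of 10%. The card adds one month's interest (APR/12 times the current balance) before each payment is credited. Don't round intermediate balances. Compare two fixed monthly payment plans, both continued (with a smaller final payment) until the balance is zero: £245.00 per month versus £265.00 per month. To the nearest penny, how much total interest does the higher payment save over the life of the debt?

£354.03

Monthly rate r = 10%/12 = 0.833333% = 0.00833333.
At £245.00/mo: n = ⌈−ln(1 − rB₀/P)/ln(1+r)⌉ = 64 payments (last £7.83); total interest = total paid − £11,975.00 = £3,467.83.
At £265.00/mo: 57 payments (last £248.80); total interest £3,113.80.
Interest saved = £3,467.83 − £3,113.80 = £354.03.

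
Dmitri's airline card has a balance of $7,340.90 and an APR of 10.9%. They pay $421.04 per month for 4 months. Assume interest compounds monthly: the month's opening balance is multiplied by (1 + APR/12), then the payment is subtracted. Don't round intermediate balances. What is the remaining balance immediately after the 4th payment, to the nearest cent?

$5,904.03

Monthly rate r = 10.9%/12 = 0.908333% = 0.00908333.
Each month: B ← B·(1+r) − $421.04.
Month 1: interest $66.68; balance after payment $6,986.54.
Month 2: interest $63.46; balance after payment $6,628.96.
Month 3: interest $60.21; balance after payment $6,268.13.
Month 4: interest $56.94; balance after payment $5,904.03.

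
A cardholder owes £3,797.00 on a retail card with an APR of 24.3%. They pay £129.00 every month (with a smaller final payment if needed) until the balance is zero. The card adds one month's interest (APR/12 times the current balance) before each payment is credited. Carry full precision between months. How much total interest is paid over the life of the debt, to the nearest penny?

Monthly rate r = 24.3%/12 = 2.025% = 0.02025.
Payoff takes n = ⌈−ln(1 − rB₀/P)/ln(1+r)⌉ = ⌈45.214⌉ = 46 payments; the last is £27.85.
Total paid = 45·£129.00 + £27.85 = £5,832.85.
Total interest = total paid − principal = £5,832.85 − £3,797.00 = £2,035.85.

£2,035.85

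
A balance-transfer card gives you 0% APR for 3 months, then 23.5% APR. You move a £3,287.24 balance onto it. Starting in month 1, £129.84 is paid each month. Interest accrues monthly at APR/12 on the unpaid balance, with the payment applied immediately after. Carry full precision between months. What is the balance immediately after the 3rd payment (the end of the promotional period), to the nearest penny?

£2,897.72

Promo months 1–3 at r₀ = 0%/12 = 0; months 4+ at r₁ = 23.5%/12 = 0.0195833.
After month 3 (no interest yet): B = £3,287.24 − 3·£129.84 = £2,897.72.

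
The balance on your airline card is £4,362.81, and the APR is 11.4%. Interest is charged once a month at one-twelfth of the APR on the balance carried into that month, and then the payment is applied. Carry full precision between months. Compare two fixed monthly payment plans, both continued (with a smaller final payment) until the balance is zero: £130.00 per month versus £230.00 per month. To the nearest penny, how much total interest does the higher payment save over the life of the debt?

Monthly rate r = 11.4%/12 = 0.95% = 0.0095.
At £130.00/mo: n = ⌈−ln(1 − rB₀/P)/ln(1+r)⌉ = 41 payments (last £78.84); total interest = total paid − £4,362.81 = £916.03.
At £230.00/mo: 22 payments (last £3.43); total interest £470.62.
Interest saved = £916.03 − £470.62 = £445.41.

£445.41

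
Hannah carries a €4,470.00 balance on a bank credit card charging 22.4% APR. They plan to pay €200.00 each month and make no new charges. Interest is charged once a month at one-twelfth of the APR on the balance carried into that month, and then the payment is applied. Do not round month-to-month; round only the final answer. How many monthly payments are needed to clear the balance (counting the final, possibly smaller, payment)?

Monthly rate r = 22.4%/12 = 1.86667% = 0.0186667.
Recurrence: B ← B·(1+r) − €200.00.
Month 1: interest €83.44; balance after payment €4,353.44.
Month 2: interest €81.26; balance after payment €4,234.70.
Closed form: n = −ln(1 − rB₀/P)/ln(1+r) = −ln(0.5828)/ln(1.01867) ≈ 29.193, so the balance reaches zero during payment 30.

30 months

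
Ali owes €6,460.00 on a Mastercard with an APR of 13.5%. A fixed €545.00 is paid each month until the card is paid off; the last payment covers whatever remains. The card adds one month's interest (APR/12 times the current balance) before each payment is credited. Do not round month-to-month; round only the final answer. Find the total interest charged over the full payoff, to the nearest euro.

€513

Monthly rate r = 13.5%/12 = 1.125% = 0.01125.
Payoff takes n = ⌈−ln(1 − rB₀/P)/ln(1+r)⌉ = ⌈12.793⌉ = 13 payments; the last is €432.72.
Total paid = 12·€545.00 + €432.72 = €6,972.72.
Total interest = total paid − principal = €6,972.72 − €6,460.00 = €512.72.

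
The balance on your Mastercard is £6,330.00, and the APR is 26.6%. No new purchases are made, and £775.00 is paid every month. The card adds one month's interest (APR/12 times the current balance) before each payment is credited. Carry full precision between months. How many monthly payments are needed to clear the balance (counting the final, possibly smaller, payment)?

Monthly rate r = 26.6%/12 = 2.21667% = 0.0221667.
Recurrence: B ← B·(1+r) − £775.00.
Month 1: interest £140.31; balance after payment £5,695.31.
Month 2: interest £126.25; balance after payment £5,046.56.
Closed form: n = −ln(1 − rB₀/P)/ln(1+r) = −ln(0.81895)/ln(1.02217) ≈ 9.110, so the balance reaches zero during payment 10.

10 months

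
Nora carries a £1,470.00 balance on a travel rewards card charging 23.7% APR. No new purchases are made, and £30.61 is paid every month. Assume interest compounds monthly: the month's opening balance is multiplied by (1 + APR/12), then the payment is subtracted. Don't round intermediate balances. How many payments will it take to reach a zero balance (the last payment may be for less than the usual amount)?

Monthly rate r = 23.7%/12 = 1.975% = 0.01975.
Recurrence: B ← B·(1+r) − £30.61.
Month 1: interest £29.03; balance after payment £1,468.42.
Month 2: interest £29.00; balance after payment £1,466.81.
Closed form: n = −ln(1 − rB₀/P)/ln(1+r) = −ln(0.051535)/ln(1.01975) ≈ 151.629, so the balance reaches zero during payment 152.

152 payments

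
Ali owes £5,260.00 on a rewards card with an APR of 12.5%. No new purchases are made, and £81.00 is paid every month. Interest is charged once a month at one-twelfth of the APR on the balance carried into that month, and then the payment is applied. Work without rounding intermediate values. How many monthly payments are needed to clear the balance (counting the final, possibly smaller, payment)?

Monthly rate r = 12.5%/12 = 1.04167% = 0.0104167.
Recurrence: B ← B·(1+r) − £81.00.
Month 1: interest £54.79; balance after payment £5,233.79.
Month 2: interest £54.52; balance after payment £5,207.31.
Closed form: n = −ln(1 − rB₀/P)/ln(1+r) = −ln(0.32356)/ln(1.01042) ≈ 108.887, so the balance reaches zero during payment 109.

109 months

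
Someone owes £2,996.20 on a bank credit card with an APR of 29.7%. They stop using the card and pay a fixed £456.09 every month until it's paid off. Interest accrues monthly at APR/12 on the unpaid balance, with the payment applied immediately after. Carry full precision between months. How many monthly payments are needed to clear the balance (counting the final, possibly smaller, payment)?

8 payments

Monthly rate r = 29.7%/12 = 2.475% = 0.02475.
Recurrence: B ← B·(1+r) − £456.09.
Month 1: interest £74.16; balance after payment £2,614.27.
Month 2: interest £64.70; balance after payment £2,222.88.
Closed form: n = −ln(1 − rB₀/P)/ln(1+r) = −ln(0.83741)/ln(1.02475) ≈ 7.258, so the balance reaches zero during payment 8.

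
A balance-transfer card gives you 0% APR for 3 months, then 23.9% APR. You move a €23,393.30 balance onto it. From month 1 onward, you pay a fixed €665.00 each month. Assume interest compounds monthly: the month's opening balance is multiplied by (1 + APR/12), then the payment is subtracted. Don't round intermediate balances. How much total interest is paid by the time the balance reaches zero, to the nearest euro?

Promo months 1–3 at r₀ = 0%/12 = 0; months 4+ at r₁ = 23.9%/12 = 0.0199167.
After month 3 (no interest yet): B = €23,393.30 − 3·€665.00 = €21,398.30.
Then at r₁ with €665.00/mo: n₂ = −ln(1 − r₁·B/P)/ln(1+r₁) ≈ 51.93 → 52 more payments.
Total paid = 54·€665.00 + €618.24 = €36,528.24; interest = €36,528.24 − €23,393.30 = €13,134.94.

€13,135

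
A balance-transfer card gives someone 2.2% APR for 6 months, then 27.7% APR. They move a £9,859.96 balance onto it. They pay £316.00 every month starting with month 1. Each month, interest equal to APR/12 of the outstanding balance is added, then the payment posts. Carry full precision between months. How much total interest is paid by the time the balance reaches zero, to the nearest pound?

Promo months 1–6 at r₀ = 2.2%/12 = 0.00183333; months 7+ at r₁ = 27.7%/12 = 0.0230833.
After month 6: iterate B ← B·(1+r₀) − £316.00 for 6 months → £8,064.21.
Then at r₁ with £316.00/mo: n₂ = −ln(1 − r₁·B/P)/ln(1+r₁) ≈ 38.97 → 39 more payments.
Total paid = 44·£316.00 + £306.91 = £14,210.91; interest = £14,210.91 − £9,859.96 = £4,350.95.

£4,351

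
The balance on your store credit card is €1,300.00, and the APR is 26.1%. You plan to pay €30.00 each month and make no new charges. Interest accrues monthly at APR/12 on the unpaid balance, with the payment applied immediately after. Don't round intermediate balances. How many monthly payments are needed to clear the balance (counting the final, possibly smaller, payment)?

133 payments

Monthly rate r = 26.1%/12 = 2.175% = 0.02175.
Recurrence: B ← B·(1+r) − €30.00.
Month 1: interest €28.28; balance after payment €1,298.28.
Month 2: interest €28.24; balance after payment €1,296.51.
Closed form: n = −ln(1 − rB₀/P)/ln(1+r) = −ln(0.0575)/ln(1.02175) ≈ 132.732, so the balance reaches zero during payment 133.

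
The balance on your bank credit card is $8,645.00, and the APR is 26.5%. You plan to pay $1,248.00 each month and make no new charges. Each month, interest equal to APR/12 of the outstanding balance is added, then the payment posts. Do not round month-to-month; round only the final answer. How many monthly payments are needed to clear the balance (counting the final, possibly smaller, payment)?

Monthly rate r = 26.5%/12 = 2.20833% = 0.0220833.
Recurrence: B ← B·(1+r) − $1,248.00.
Month 1: interest $190.91; balance after payment $7,587.91.
Month 2: interest $167.57; balance after payment $6,507.48.
Closed form: n = −ln(1 − rB₀/P)/ln(1+r) = −ln(0.84703)/ln(1.02208) ≈ 7.601, so the balance reaches zero during payment 8.

8 months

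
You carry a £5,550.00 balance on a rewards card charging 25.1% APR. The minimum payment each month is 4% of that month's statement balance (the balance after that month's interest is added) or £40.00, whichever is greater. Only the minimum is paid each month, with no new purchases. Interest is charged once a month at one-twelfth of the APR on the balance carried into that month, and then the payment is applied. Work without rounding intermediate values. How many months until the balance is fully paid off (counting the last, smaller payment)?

Monthly rate r = 25.1%/12 = 2.09167% = 0.0209167.
While 4% of the post-interest balance exceeds £40.00, each month B ← (B·(1+r))·(1 − 0.04), i.e. B shrinks by the factor (1+r)·0.96 = 0.98008.
This holds for months 1–87. Entering month 88 the balance is £963.93; 4% of the post-interest balance is now below £40.00, so the flat £40.00 minimum applies from here.
From month 88 a fixed £40.00 at rate r clears £963.93 in 34 more payments. Total: 87 + 34 = 121 months.

121 months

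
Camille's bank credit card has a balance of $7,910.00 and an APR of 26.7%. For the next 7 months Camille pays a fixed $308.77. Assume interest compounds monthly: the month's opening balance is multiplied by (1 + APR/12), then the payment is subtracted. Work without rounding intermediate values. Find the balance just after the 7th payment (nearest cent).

$6,916.20

Monthly rate r = 26.7%/12 = 2.225% = 0.02225.
Each month: B ← B·(1+r) − $308.77.
Month 1: interest $176.00; balance after payment $7,777.23.
Month 2: interest $173.04; balance after payment $7,641.50.
Month 3: interest $170.02; balance after payment $7,502.75.
Month 4: interest $166.94; balance after payment $7,360.92.
Month 5: interest $163.78; balance after payment $7,215.93.
Month 6: interest $160.55; balance after payment $7,067.72.
Month 7: interest $157.26; balance after payment $6,916.20.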